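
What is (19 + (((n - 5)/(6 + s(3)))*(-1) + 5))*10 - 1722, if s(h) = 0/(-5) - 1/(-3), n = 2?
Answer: -28068/19 ≈ -1477.3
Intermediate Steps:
s(h) = 1/3 (s(h) = 0*(-1/5) - 1*(-1/3) = 0 + 1/3 = 1/3)
(19 + (((n - 5)/(6 + s(3)))*(-1) + 5))*10 - 1722 = (19 + (((2 - 5)/(6 + 1/3))*(-1) + 5))*10 - 1722 = (19 + (-3/19/3*(-1) + 5))*10 - 1722 = (19 + (-3*3/19*(-1) + 5))*10 - 1722 = (19 + (-9/19*(-1) + 5))*10 - 1722 = (19 + (9/19 + 5))*10 - 1722 = (19 + 104/19)*10 - 1722 = (465/19)*10 - 1722 = 4650/19 - 1722 = -28068/19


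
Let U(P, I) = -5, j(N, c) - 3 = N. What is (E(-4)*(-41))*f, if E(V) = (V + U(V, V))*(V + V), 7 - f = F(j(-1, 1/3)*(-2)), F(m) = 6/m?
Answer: -25092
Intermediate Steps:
j(N, c) = 3 + N
f = 17/2 (f = 7 - 6/((3 - 1)*(-2)) = 7 - 6/(2*(-2)) = 7 - 6/(-4) = 7 - 6*(-1)/4 = 7 - 1*(-3/2) = 7 + 3/2 = 17/2 ≈ 8.5000)
E(V) = 2*V*(-5 + V) (E(V) = (V - 5)*(V + V) = (-5 + V)*(2*V) = 2*V*(-5 + V))
(E(-4)*(-41))*f = ((2*(-4)*(-5 - 4))*(-41))*(17/2) = ((2*(-4)*(-9))*(-41))*(17/2) = (72*(-41))*(17/2) = -2952*17/2 = -25092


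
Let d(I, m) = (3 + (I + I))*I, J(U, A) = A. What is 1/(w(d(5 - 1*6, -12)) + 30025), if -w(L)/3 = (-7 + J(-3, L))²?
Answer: 1/29833 ≈ 3.3520e-5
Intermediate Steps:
d(I, m) = I*(3 + 2*I) (d(I, m) = (3 + 2*I)*I = I*(3 + 2*I))
w(L) = -3*(-7 + L)²
1/(w(d(5 - 1*6, -12)) + 30025) = 1/(-3*(-7 + (5 - 1*6)*(3 + 2*(5 - 1*6)))² + 30025) = 1/(-3*(-7 + (5 - 6)*(3 + 2*(5 - 6)))² + 30025) = 1/(-3*(-7 - (3 + 2*(-1)))² + 30025) = 1/(-3*(-7 - (3 - 2))² + 30025) = 1/(-3*(-7 - 1*1)² + 30025) = 1/(-3*(-7 - 1)² + 30025) = 1/(-3*(-8)² + 30025) = 1/(-3*64 + 30025) = 1/(-192 + 30025) = 1/29833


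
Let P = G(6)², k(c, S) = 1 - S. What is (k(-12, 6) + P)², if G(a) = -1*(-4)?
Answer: 121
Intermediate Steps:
G(a) = 4
P = 16 (P = 4² = 16)
(k(-12, 6) + P)² = ((1 - 1*6) + 16)² = ((1 - 6) + 16)² = (-5 + 16)² = 11² = 121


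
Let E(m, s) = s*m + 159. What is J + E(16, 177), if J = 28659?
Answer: 31650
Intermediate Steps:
E(m, s) = 159 + m*s (E(m, s) = m*s + 159 = 159 + m*s)
J + E(16, 177) = 28659 + (159 + 16*177) = 28659 + (159 + 2832) = 28659 + 2991 = 31650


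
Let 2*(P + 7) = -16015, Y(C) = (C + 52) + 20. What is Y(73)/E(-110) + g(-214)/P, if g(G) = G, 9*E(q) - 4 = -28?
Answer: -6969191/128232 ≈ -54.348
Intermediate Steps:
Y(C) = 72 + C (Y(C) = (52 + C) + 20 = 72 + C)
P = -16029/2 (P = -7 + (1/2)*(-16015) = -7 - 16015/2 = -16029/2 ≈ -8014.5)
E(q) = -8/3 (E(q) = 4/9 + (1/9)*(-28) = 4/9 - 28/9 = -8/3)
Y(73)/E(-110) + g(-214)/P = (72 + 73)/(-8/3) - 214/(-16029/2) = 145*(-3/8) - 214*(-2/16029) = -435/8 + 428/16029 = -6969191/128232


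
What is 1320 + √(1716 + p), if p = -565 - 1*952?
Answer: 1320 + √199 ≈ 1334.1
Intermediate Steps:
p = -1517 (p = -565 - 952 = -1517)
1320 + √(1716 + p) = 1320 + √(1716 - 1517) = 1320 + √199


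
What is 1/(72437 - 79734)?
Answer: -1/7297 ≈ -0.00013704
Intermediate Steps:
1/(72437 - 79734) = 1/(-7297) = -1/7297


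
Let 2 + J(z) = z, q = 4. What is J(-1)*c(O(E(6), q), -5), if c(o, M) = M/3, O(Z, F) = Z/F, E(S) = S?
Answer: 5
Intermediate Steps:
J(z) = -2 + z
c(o, M) = M/3 (c(o, M) = M*(⅓) = M/3)
J(-1)*c(O(E(6), q), -5) = (-2 - 1)*((⅓)*(-5)) = -3*(-5/3) = 5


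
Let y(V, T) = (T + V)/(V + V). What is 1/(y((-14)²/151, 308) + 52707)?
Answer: 7/369783 ≈ 1.8930e-5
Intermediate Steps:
y(V, T) = (T + V)/(2*V) (y(V, T) = (T + V)/((2*V)) = (T + V)*(1/(2*V)) = (T + V)/(2*V))
1/(y((-14)²/151, 308) + 52707) = 1/((308 + (-14)²/151)/(2*(((-14)²/151))) + 52707) = 1/((308 + 196*(1/151))/(2*((196*(1/151)))) + 52707) = 1/((308 + 196/151)/(2*(196/151)) + 52707) = 1/((½)*(151/196)*(46704/151) + 52707) = 1/(834/7 + 52707) = 1/(369783/7) = 7/369783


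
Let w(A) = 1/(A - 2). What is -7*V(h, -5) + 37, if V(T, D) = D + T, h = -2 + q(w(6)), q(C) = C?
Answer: 337/4 ≈ 84.250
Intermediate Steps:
w(A) = 1/(-2 + A)
h = -7/4 (h = -2 + 1/(-2 + 6) = -2 + 1/4 = -7/4 ≈ -1.7500)
-7*V(h, -5) + 37 = -7*(-5 - 7/4) + 37 = -7*(-27/4) + 37 = 189/4 + 37 = 337/4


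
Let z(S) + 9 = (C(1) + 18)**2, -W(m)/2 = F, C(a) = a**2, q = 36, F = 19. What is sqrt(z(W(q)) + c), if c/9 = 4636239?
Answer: sqrt(41726503) ≈ 6459.6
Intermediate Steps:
c = 41726151 (c = 9*4636239 = 41726151)
W(m) = -38 (W(m) = -2*19 = -38)
z(S) = 352 (z(S) = -9 + (1**2 + 18)**2 = -9 + (1 + 18)**2 = -9 + 19**2 = -9 + 361 = 352)
sqrt(z(W(q)) + c) = sqrt(352 + 41726151) = sqrt(41726503)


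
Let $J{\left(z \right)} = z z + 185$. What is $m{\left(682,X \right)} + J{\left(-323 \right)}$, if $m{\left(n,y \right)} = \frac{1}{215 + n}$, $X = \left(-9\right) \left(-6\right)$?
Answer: $\frac{93749059}{897} \approx 1.0451 \cdot 10^{5}$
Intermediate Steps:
$J{\left(z \right)} = 185 + z^{2}$ ($J{\left(z \right)} = z^{2} + 185 = 185 + z^{2}$)
$X = 54$
$m{\left(682,X \right)} + J{\left(-323 \right)} = \frac{1}{215 + 682} + \left(185 + \left(-323\right)^{2}\right) = \frac{1}{897} + \left(185 + 104329\right) = \frac{1}{897} + 104514 = \frac{93749059}{897}$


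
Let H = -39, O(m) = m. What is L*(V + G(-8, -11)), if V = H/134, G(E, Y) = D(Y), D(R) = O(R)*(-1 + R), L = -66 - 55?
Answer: -2135529/134 ≈ -15937.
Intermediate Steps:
L = -121
D(R) = R*(-1 + R)
G(E, Y) = Y*(-1 + Y)
V = -39/134 ≈ -0.29104
L*(V + G(-8, -11)) = -121*(-39/134 - 11*(-1 - 11)) = -121*(-39/134 - 11*(-12)) = -121*(-39/134 + 132) = -121*17649/134 = -2135529/134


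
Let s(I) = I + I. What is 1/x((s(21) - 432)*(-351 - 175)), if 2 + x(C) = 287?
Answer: 1/285 ≈ 0.0035088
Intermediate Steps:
s(I) = 2*I
x(C) = 285 (x(C) = -2 + 287 = 285)
1/x((s(21) - 432)*(-351 - 175)) = 1/285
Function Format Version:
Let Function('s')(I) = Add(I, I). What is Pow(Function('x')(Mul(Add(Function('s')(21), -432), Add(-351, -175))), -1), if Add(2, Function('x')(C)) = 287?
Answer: Rational(1, 285) ≈ 0.0035088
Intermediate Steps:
Function('s')(I) = Mul(2, I)
Function('x')(C) = 285 (Function('x')(C) = Add(-2, 287) = 285)
Pow(Function('x')(Mul(Add(Function('s')(21), -432), Add(-351, -175))), -1) = Pow(285, -1) = Rational(1, 285)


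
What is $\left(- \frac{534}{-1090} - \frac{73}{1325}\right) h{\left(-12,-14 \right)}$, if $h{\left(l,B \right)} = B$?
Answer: $- \frac{879172}{144425} \approx -6.0874$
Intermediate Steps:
$\left(- \frac{534}{-1090} - \frac{73}{1325}\right) h{\left(-12,-14 \right)} = \left(- \frac{534}{-1090} - \frac{73}{1325}\right) \left(-14\right) = \left(\left(-534\right) \left(- \frac{1}{1090}\right) - \frac{73}{1325}\right) \left(-14\right) = \left(\frac{267}{545} - \frac{73}{1325}\right) \left(-14\right) = \frac{62798}{144425} \left(-14\right) = - \frac{879172}{144425}$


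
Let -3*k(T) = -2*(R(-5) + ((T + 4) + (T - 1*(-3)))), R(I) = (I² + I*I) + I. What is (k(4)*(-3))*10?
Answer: -1200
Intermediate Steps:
R(I) = I + 2*I² (R(I) = (I² + I²) + I = 2*I² + I = I + 2*I²)
k(T) = 104/3 + 4*T/3 (k(T) = -(-2)*(-5*(1 + 2*(-5)) + ((T + 4) + (T - 1*(-3))))/3 = -(-2)*(-5*(1 - 10) + ((4 + T) + (T + 3)))/3 = -(-2)*(-5*(-9) + ((4 + T) + (3 + T)))/3 = -(-2)*(45 + (7 + 2*T))/3 = -(-2)*(52 + 2*T)/3 = -(-104 - 4*T)/3 = 104/3 + 4*T/3)
(k(4)*(-3))*10 = ((104/3 + (4/3)*4)*(-3))*10 = ((104/3 + 16/3)*(-3))*10 = (40*(-3))*10 = -120*10 = -1200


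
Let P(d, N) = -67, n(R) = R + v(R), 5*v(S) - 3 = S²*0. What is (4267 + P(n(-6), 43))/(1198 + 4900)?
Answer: 2100/3049 ≈ 0.68875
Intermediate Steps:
v(S) = ⅗ (v(S) = ⅗ + (S²*0)/5 = ⅗ + (⅕)*0 = ⅗ + 0 = ⅗)
n(R) = ⅗ + R (n(R) = R + ⅗ = ⅗ + R)
(4267 + P(n(-6), 43))/(1198 + 4900) = (4267 - 67)/(1198 + 4900) = 4200/6098 = 4200*(1/6098) = 2100/3049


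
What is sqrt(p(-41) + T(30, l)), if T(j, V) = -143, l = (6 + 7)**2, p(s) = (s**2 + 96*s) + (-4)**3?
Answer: I*sqrt(2462) ≈ 49.619*I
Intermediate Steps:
p(s) = -64 + s**2 + 96*s (p(s) = (s**2 + 96*s) - 64 = -64 + s**2 + 96*s)
l = 169 (l = 13**2 = 169)
sqrt(p(-41) + T(30, l)) = sqrt((-64 + (-41)**2 + 96*(-41)) - 143) = sqrt((-64 + 1681 - 3936) - 143) = sqrt(-2319 - 143) = sqrt(-2462) = I*sqrt(2462)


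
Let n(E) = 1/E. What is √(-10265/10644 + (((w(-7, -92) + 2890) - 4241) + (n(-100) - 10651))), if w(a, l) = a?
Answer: 623*I*√21910674/26610 ≈ 109.59*I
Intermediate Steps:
√(-10265/10644 + (((w(-7, -92) + 2890) - 4241) + (n(-100) - 10651))) = √(-10265/10644 + (((-7 + 2890) - 4241) + (1/(-100) - 10651))) = √(-10265*1/10644 + ((2883 - 4241) + (-1/100 - 10651))) = √(-10265/10644 + (-1358 - 1065101/100)) = √(-10265/10644 - 1200901/100) = √(-1597927093/133050) = 623*I*√21910674/26610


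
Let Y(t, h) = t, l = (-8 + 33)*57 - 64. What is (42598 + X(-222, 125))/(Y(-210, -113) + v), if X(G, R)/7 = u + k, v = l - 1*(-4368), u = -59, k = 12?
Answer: 42269/5519 ≈ 7.6588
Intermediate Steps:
l = 1361 (l = 25*57 - 64 = 1425 - 64 = 1361)
v = 5729 (v = 1361 - 1*(-4368) = 1361 + 4368 = 5729)
X(G, R) = -329 (X(G, R) = 7*(-59 + 12) = 7*(-47) = -329)
(42598 + X(-222, 125))/(Y(-210, -113) + v) = (42598 - 329)/(-210 + 5729) = 42269/5519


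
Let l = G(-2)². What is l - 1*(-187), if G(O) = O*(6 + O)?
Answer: 251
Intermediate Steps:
l = 64 (l = (-2*(6 - 2))² = (-2*4)² = (-8)² = 64)
l - 1*(-187) = 64 - 1*(-187) = 64 + 187 = 251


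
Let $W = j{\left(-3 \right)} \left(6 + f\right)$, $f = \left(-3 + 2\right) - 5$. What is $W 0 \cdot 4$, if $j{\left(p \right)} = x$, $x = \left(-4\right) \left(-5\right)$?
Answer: $0$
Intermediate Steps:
$x = 20$
$j{\left(p \right)} = 20$
$f = -6$ ($f = -1 - 5 = -6$)
$W = 0$ ($W = 20 \left(6 - 6\right) = 20 \cdot 0 = 0$)
$W 0 \cdot 4 = 0 \cdot 0 \cdot 4 = 0 \cdot 4 = 0$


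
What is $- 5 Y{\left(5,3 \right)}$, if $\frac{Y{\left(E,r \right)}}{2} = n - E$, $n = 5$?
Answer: $0$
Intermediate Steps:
$Y{\left(E,r \right)} = 10 - 2 E$ ($Y{\left(E,r \right)} = 2 \left(5 - E\right) = 10 - 2 E$)
$- 5 Y{\left(5,3 \right)} = - 5 \left(10 - 10\right) = \left(-5\right) 0 = 0$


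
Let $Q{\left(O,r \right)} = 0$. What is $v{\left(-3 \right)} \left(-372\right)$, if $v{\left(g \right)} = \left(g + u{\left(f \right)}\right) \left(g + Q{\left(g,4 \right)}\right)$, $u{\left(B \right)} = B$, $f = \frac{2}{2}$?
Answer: $-2232$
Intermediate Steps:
$f = 1$ ($f = 2 \cdot \frac{1}{2} = 1$)
$v{\left(g \right)} = g \left(1 + g\right)$ ($v{\left(g \right)} = \left(g + 1\right) \left(g + 0\right) = \left(1 + g\right) g = g \left(1 + g\right)$)
$v{\left(-3 \right)} \left(-372\right) = - 3 \left(1 - 3\right) \left(-372\right) = \left(-3\right) \left(-2\right) \left(-372\right) = 6 \left(-372\right) = -2232$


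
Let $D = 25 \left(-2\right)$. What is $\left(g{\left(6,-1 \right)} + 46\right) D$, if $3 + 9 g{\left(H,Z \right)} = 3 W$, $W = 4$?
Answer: $-2350$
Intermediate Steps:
$g{\left(H,Z \right)} = 1$ ($g{\left(H,Z \right)} = - \frac{1}{3} + \frac{3 \cdot 4}{9} = - \frac{1}{3} + \frac{1}{9} \cdot 12 = - \frac{1}{3} + \frac{4}{3} = 1$)
$D = -50$
$\left(g{\left(6,-1 \right)} + 46\right) D = \left(1 + 46\right) \left(-50\right) = 47 \left(-50\right) = -2350$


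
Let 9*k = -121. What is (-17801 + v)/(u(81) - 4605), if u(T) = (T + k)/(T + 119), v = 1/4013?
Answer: 16072967700/4157664637 ≈ 3.8659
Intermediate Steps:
k = -121/9 (k = (1/9)*(-121) = -121/9 ≈ -13.444)
v = 1/4013 ≈ 0.00024919
u(T) = (-121/9 + T)/(119 + T) (u(T) = (T - 121/9)/(T + 119) = (-121/9 + T)/(119 + T))
(-17801 + v)/(u(81) - 4605) = (-17801 + 1/4013)/((-121/9 + 81)/(119 + 81) - 4605) = -71435412/(4013*((608/9)/200 - 4605)) = -71435412/(4013*((1/200)*(608/9) - 4605)) = -71435412/(4013*(76/225 - 4605)) = -71435412/(4013*(-1036049/225)) = -71435412/4013*(-225/1036049) = 16072967700/4157664637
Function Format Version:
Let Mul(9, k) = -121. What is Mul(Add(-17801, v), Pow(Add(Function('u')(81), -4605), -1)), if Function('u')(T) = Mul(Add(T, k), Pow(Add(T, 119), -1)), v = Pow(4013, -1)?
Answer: Rational(16072967700, 4157664637) ≈ 3.8659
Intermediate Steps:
k = Rational(-121, 9) (k = Mul(Rational(1, 9), -121) = Rational(-121, 9) ≈ -13.444)
v = Rational(1, 4013) ≈ 0.00024919
Function('u')(T) = Mul(Pow(Add(119, T), -1), Add(Rational(-121, 9), T)) (Function('u')(T) = Mul(Add(T, Rational(-121, 9)), Pow(Add(T, 119), -1)) = Mul(Add(Rational(-121, 9), T), Pow(Add(119, T), -1)) = Mul(Pow(Add(119, T), -1), Add(Rational(-121, 9), T)))
Mul(Add(-17801, v), Pow(Add(Function('u')(81), -4605), -1)) = Mul(Add(-17801, Rational(1, 4013)), Pow(Add(Mul(Pow(Add(119, 81), -1), Add(Rational(-121, 9), 81)), -4605), -1)) = Mul(Rational(-71435412, 4013), Pow(Add(Mul(Pow(200, -1), Rational(608, 9)), -4605), -1)) = Mul(Rational(-71435412, 4013), Pow(Add(Mul(Rational(1, 200), Rational(608, 9)), -4605), -1)) = Mul(Rational(-71435412, 4013), Pow(Add(Rational(76, 225), -4605), -1)) = Mul(Rational(-71435412, 4013), Pow(Rational(-1036049, 225), -1)) = Mul(Rational(-71435412, 4013), Rational(-225, 1036049)) = Rational(16072967700, 4157664637)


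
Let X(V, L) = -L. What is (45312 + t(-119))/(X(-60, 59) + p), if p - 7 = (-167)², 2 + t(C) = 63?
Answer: 45373/27837 ≈ 1.6300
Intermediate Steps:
t(C) = 61 (t(C) = -2 + 63 = 61)
p = 27896 (p = 7 + (-167)² = 7 + 27889 = 27896)
(45312 + t(-119))/(X(-60, 59) + p) = (45312 + 61)/(-1*59 + 27896) = 45373/(-59 + 27896) = 45373/27837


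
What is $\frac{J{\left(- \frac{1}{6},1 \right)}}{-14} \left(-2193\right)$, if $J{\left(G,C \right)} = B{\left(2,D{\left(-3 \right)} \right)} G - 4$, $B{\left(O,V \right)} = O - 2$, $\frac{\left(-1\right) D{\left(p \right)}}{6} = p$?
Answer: $- \frac{4386}{7} \approx -626.57$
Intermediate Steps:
$D{\left(p \right)} = - 6 p$
$B{\left(O,V \right)} = -2 + O$
$J{\left(G,C \right)} = -4$ ($J{\left(G,C \right)} = \left(-2 + 2\right) G - 4 = 0 G - 4 = 0 - 4 = -4$)
$\frac{J{\left(- \frac{1}{6},1 \right)}}{-14} \left(-2193\right) = - \frac{4}{-14} \left(-2193\right) = \left(-4\right) \left(- \frac{1}{14}\right) \left(-2193\right) = \frac{2}{7} \left(-2193\right) = - \frac{4386}{7}$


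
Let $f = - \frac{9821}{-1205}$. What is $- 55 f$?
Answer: $- \frac{108031}{241} \approx -448.26$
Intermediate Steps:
$f = \frac{9821}{1205}$ ($f = \left(-9821\right) \left(- \frac{1}{1205}\right) = \frac{9821}{1205} \approx 8.1502$)
$- 55 f = \left(-55\right) \frac{9821}{1205} = - \frac{108031}{241}$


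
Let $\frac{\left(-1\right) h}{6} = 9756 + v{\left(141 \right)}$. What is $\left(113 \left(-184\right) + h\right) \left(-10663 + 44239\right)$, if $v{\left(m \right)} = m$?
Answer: $-2691922224$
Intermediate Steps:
$h = -59382$ ($h = - 6 \left(9756 + 141\right) = \left(-6\right) 9897 = -59382$)
$\left(113 \left(-184\right) + h\right) \left(-10663 + 44239\right) = \left(113 \left(-184\right) - 59382\right) \left(-10663 + 44239\right) = \left(-20792 - 59382\right) 33576 = \left(-80174\right) 33576 = -2691922224$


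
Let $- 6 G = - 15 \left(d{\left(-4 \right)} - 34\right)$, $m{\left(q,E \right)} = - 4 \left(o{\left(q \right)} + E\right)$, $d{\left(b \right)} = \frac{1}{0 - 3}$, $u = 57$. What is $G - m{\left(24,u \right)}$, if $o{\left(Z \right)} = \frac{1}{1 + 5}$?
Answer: $\frac{857}{6} \approx 142.83$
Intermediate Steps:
$d{\left(b \right)} = - \frac{1}{3}$ ($d{\left(b \right)} = \frac{1}{-3} = - \frac{1}{3}$)
$o{\left(Z \right)} = \frac{1}{6}$
$m{\left(q,E \right)} = - \frac{2}{3} - 4 E$ ($m{\left(q,E \right)} = - 4 \left(\frac{1}{6} + E\right) = - \frac{2}{3} - 4 E$)
$G = - \frac{515}{6}$ ($G = - \frac{\left(-15\right) \left(- \frac{1}{3} - 34\right)}{6} = - \frac{\left(-15\right) \left(- \frac{103}{3}\right)}{6} = \left(- \frac{1}{6}\right) 515 = - \frac{515}{6} \approx -85.833$)
$G - m{\left(24,u \right)} = - \frac{515}{6} - \left(- \frac{2}{3} - 228\right) = - \frac{515}{6} - - \frac{686}{3} = - \frac{515}{6} + \frac{686}{3} = \frac{857}{6}$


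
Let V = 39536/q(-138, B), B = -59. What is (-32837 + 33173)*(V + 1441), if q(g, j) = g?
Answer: 8922032/23 ≈ 3.8791e+5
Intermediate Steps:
V = -19768/69 (V = 39536/(-138) = 39536*(-1/138) = -19768/69 ≈ -286.49)
(-32837 + 33173)*(V + 1441) = (-32837 + 33173)*(-19768/69 + 1441) = 336*(79661/69) = 8922032/23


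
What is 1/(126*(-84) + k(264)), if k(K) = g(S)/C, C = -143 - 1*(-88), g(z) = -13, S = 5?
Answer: -55/582107 ≈ -9.4484e-5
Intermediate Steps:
C = -55 (C = -143 + 88 = -55)
k(K) = 13/55 (k(K) = -13/(-55) = -13*(-1/55) = 13/55)
1/(126*(-84) + k(264)) = 1/(126*(-84) + 13/55) = 1/(-10584 + 13/55) = 1/(-582107/55) = -55/582107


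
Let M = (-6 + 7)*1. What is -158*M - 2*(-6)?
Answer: -146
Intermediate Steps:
M = 1 (M = 1*1 = 1)
-158*M - 2*(-6) = -158*1 - 2*(-6) = -158 + 12 = -146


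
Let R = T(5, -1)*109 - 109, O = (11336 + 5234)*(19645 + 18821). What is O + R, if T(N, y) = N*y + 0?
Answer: 637380966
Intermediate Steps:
T(N, y) = N*y
O = 637381620 (O = 16570*38466 = 637381620)
R = -654 (R = (5*(-1))*109 - 109 = -5*109 - 109 = -545 - 109 = -654)
O + R = 637381620 - 654 = 637380966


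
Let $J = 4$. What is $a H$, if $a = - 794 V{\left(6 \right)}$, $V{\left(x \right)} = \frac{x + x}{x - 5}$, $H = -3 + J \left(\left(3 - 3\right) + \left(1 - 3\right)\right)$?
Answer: $104808$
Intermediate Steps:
$H = -11$ ($H = -3 + 4 \left(\left(3 - 3\right) + \left(1 - 3\right)\right) = -3 + 4 \left(0 + \left(1 - 3\right)\right) = -3 + 4 \left(0 - 2\right) = -3 + 4 \left(-2\right) = -3 - 8 = -11$)
$V{\left(x \right)} = \frac{2 x}{-5 + x}$
$a = -9528$ ($a = - 794 \cdot 2 \cdot 6 \frac{1}{-5 + 6} = - 794 \cdot 2 \cdot 6 \cdot 1^{-1} = - 794 \cdot 2 \cdot 6 \cdot 1 = \left(-794\right) 12 = -9528$)
$a H = \left(-9528\right) \left(-11\right) = 104808$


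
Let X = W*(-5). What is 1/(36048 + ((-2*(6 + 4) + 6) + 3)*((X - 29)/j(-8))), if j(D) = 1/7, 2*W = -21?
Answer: 2/68477 ≈ 2.9207e-5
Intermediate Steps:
W = -21/2 (W = (½)*(-21) = -21/2 ≈ -10.500)
X = 105/2 (X = -21/2*(-5) = 105/2 ≈ 52.500)
j(D) = ⅐
1/(36048 + ((-2*(6 + 4) + 6) + 3)*((X - 29)/j(-8))) = 1/(36048 + ((-2*(6 + 4) + 6) + 3)*((105/2 - 29)/(⅐))) = 1/(36048 + ((-2*10 + 6) + 3)*((47/2)*7)) = 1/(36048 + ((-20 + 6) + 3)*(329/2)) = 1/(36048 + (-14 + 3)*(329/2)) = 1/(36048 - 11*329/2) = 1/(36048 - 3619/2) = 1/(68477/2) = 2/68477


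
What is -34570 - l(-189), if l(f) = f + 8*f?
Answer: -32869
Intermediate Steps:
l(f) = 9*f
-34570 - l(-189) = -34570 - 9*(-189) = -34570 - 1*(-1701) = -34570 + 1701 = -32869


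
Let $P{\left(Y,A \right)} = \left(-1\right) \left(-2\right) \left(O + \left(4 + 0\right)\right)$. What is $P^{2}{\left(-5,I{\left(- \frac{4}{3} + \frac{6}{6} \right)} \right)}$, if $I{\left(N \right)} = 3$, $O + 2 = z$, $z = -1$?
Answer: $4$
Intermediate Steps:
$O = -3$ ($O = -2 - 1 = -3$)
$P{\left(Y,A \right)} = 2$ ($P{\left(Y,A \right)} = \left(-1\right) \left(-2\right) \left(-3 + \left(4 + 0\right)\right) = 2 \left(-3 + 4\right) = 2 \cdot 1 = 2$)
$P^{2}{\left(-5,I{\left(- \frac{4}{3} + \frac{6}{6} \right)} \right)} = 2^{2} = 4$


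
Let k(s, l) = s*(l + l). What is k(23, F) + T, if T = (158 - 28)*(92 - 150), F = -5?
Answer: -7770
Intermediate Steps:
k(s, l) = 2*l*s (k(s, l) = s*(2*l) = 2*l*s)
T = -7540 (T = 130*(-58) = -7540)
k(23, F) + T = 2*(-5)*23 - 7540 = -230 - 7540 = -7770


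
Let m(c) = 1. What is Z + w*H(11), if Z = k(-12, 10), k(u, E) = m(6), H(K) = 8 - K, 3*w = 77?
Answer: -76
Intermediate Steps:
w = 77/3 (w = (⅓)*77 = 77/3 ≈ 25.667)
k(u, E) = 1
Z = 1
Z + w*H(11) = 1 + 77*(8 - 1*11)/3 = 1 + 77*(8 - 11)/3 = 1 + (77/3)*(-3) = 1 - 77 = -76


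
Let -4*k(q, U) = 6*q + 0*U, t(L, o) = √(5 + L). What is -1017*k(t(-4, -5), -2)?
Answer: 3051/2 ≈ 1525.5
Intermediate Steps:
k(q, U) = -3*q/2 (k(q, U) = -(6*q + 0*U)/4 = -(6*q + 0)/4 = -3*q/2)
-1017*k(t(-4, -5), -2) = -(-3051)*√(5 - 4)/2 = -(-3051)*√1/2 = -(-3051)/2 = -1017*(-3/2) = 3051/2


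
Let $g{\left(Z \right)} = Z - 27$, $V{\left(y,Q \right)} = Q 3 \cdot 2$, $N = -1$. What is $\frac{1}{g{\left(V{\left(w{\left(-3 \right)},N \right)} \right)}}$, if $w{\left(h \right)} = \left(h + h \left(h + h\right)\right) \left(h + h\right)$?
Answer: $- \frac{1}{33} \approx -0.030303$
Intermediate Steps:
$w{\left(h \right)} = 2 h \left(h + 2 h^{2}\right)$ ($w{\left(h \right)} = \left(h + h 2 h\right) 2 h = \left(h + 2 h^{2}\right) 2 h = 2 h \left(h + 2 h^{2}\right)$)
$V{\left(y,Q \right)} = 6 Q$ ($V{\left(y,Q \right)} = 3 Q 2 = 6 Q$)
$g{\left(Z \right)} = -27 + Z$
$\frac{1}{g{\left(V{\left(w{\left(-3 \right)},N \right)} \right)}} = \frac{1}{-27 + 6 \left(-1\right)} = \frac{1}{-27 - 6} = \frac{1}{-33} = - \frac{1}{33}$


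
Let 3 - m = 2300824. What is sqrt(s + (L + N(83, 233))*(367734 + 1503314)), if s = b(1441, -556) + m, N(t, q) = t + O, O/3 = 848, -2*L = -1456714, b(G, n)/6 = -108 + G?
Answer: 7*sqrt(27912323641) ≈ 1.1695e+6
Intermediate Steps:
b(G, n) = -648 + 6*G (b(G, n) = 6*(-108 + G) = -648 + 6*G)
m = -2300821 (m = 3 - 1*2300824 = 3 - 2300824 = -2300821)
L = 728357 (L = -1/2*(-1456714) = 728357)
O = 2544 (O = 3*848 = 2544)
N(t, q) = 2544 + t (N(t, q) = t + 2544 = 2544 + t)
s = -2292823 (s = (-648 + 6*1441) - 2300821 = (-648 + 8646) - 2300821 = 7998 - 2300821 = -2292823)
sqrt(s + (L + N(83, 233))*(367734 + 1503314)) = sqrt(-2292823 + (728357 + (2544 + 83))*(367734 + 1503314)) = sqrt(-2292823 + (728357 + 2627)*1871048) = sqrt(-2292823 + 730984*1871048) = sqrt(-2292823 + 1367706151232) = sqrt(1367703858409) = 7*sqrt(27912323641)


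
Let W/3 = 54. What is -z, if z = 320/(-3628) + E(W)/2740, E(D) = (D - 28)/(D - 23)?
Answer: 15173631/172720010 ≈ 0.087851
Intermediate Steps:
W = 162 (W = 3*54 = 162)
E(D) = (-28 + D)/(-23 + D)
z = -15173631/172720010 (z = 320/(-3628) + ((-28 + 162)/(-23 + 162))/2740 = 320*(-1/3628) + (134/139)*(1/2740) = -80/907 + ((1/139)*134)*(1/2740) = -80/907 + (134/139)*(1/2740) = -80/907 + 67/190430 = -15173631/172720010 ≈ -0.087851)
-z = -1*(-15173631/172720010) = 15173631/172720010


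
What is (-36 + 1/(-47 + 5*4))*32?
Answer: -31136/27 ≈ -1153.2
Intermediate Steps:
(-36 + 1/(-47 + 5*4))*32 = (-36 + 1/(-47 + 20))*32 = (-36 + 1/(-27))*32 = (-36 - 1/27)*32 = -973/27*32 = -31136/27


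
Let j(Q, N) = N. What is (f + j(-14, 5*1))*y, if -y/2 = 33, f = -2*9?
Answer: 858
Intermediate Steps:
f = -18
y = -66 (y = -2*33 = -66)
(f + j(-14, 5*1))*y = (-18 + 5*1)*(-66) = (-18 + 5)*(-66) = -13*(-66) = 858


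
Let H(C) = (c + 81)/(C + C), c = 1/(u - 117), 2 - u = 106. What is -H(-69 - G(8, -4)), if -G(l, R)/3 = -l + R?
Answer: 1790/4641 ≈ 0.38569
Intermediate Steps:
u = -104 (u = 2 - 1*106 = 2 - 106 = -104)
G(l, R) = -3*R + 3*l (G(l, R) = -3*(-l + R) = -3*(R - l) = -3*R + 3*l)
c = -1/221 (c = 1/(-104 - 117) = 1/(-221) = -1/221 ≈ -0.0045249)
H(C) = 8950/(221*C) (H(C) = (-1/221 + 81)/(C + C) = 17900/(221*((2*C))) = 17900*(1/(2*C))/221 = 8950/(221*C))
-H(-69 - G(8, -4)) = -8950/(221*(-69 - (-3*(-4) + 3*8))) = -8950/(221*(-69 - (12 + 24))) = -8950/(221*(-69 - 1*36)) = -8950/(221*(-69 - 36)) = -8950/(221*(-105)) = -8950*(-1)/(221*105) = -1*(-1790/4641) = 1790/4641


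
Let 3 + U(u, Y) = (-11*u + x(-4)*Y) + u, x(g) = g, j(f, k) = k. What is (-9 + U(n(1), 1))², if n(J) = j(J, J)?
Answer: 676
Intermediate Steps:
n(J) = J
U(u, Y) = -3 - 10*u - 4*Y (U(u, Y) = -3 + ((-11*u - 4*Y) + u) = -3 + (-10*u - 4*Y) = -3 - 10*u - 4*Y)
(-9 + U(n(1), 1))² = (-9 + (-3 - 10*1 - 4*1))² = (-9 + (-3 - 10 - 4))² = (-9 - 17)² = (-26)² = 676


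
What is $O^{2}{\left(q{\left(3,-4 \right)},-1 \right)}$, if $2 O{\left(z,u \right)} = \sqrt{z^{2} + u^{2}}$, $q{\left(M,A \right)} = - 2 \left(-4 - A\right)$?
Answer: $\frac{1}{4} \approx 0.25$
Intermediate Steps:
$q{\left(M,A \right)} = 8 + 2 A$
$O{\left(z,u \right)} = \frac{\sqrt{u^{2} + z^{2}}}{2}$ ($O{\left(z,u \right)} = \frac{\sqrt{z^{2} + u^{2}}}{2} = \frac{\sqrt{u^{2} + z^{2}}}{2}$)
$O^{2}{\left(q{\left(3,-4 \right)},-1 \right)} = \left(\frac{\sqrt{\left(-1\right)^{2} + \left(8 + 2 \left(-4\right)\right)^{2}}}{2}\right)^{2} = \left(\frac{\sqrt{1 + \left(8 - 8\right)^{2}}}{2}\right)^{2} = \left(\frac{\sqrt{1 + 0^{2}}}{2}\right)^{2} = \left(\frac{\sqrt{1 + 0}}{2}\right)^{2} = \left(\frac{\sqrt{1}}{2}\right)^{2} = \left(\frac{1}{2} \cdot 1\right)^{2} = \left(\frac{1}{2}\right)^{2} = \frac{1}{4}$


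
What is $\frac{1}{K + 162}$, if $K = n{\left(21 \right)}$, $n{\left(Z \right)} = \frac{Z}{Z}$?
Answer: $\frac{1}{163} \approx 0.006135$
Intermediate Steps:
$n{\left(Z \right)} = 1$
$K = 1$
$\frac{1}{K + 162} = \frac{1}{1 + 162} = \frac{1}{163}$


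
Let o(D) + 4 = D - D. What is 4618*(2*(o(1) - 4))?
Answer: -73888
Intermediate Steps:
o(D) = -4 (o(D) = -4 + (D - D) = -4 + 0 = -4)
4618*(2*(o(1) - 4)) = 4618*(2*(-4 - 4)) = 4618*(2*(-8)) = 4618*(-16) = -73888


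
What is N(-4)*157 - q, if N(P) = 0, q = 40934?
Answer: -40934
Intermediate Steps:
N(-4)*157 - q = 0*157 - 1*40934 = 0 - 40934 = -40934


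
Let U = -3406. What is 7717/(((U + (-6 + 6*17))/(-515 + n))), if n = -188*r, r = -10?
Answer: -2106741/662 ≈ -3182.4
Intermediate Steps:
n = 1880 (n = -188*(-10) = 1880)
7717/(((U + (-6 + 6*17))/(-515 + n))) = 7717/(((-3406 + (-6 + 6*17))/(-515 + 1880))) = 7717/(((-3406 + (-6 + 102))/1365)) = 7717/(((-3406 + 96)*(1/1365))) = 7717/((-3310*1/1365)) = 7717/(-662/273) = 7717*(-273/662) = -2106741/662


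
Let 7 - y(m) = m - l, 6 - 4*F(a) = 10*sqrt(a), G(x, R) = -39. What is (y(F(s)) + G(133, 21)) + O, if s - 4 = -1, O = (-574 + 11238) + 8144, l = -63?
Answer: 37423/2 + 5*sqrt(3)/2 ≈ 18716.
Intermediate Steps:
O = 18808 (O = 10664 + 8144 = 18808)
s = 3 (s = 4 - 1 = 3)
F(a) = 3/2 - 5*sqrt(a)/2
y(m) = -56 - m (y(m) = 7 - (m - 1*(-63)) = 7 - (m + 63) = 7 - (63 + m) = 7 + (-63 - m) = -56 - m)
(y(F(s)) + G(133, 21)) + O = ((-56 - (3/2 - 5*sqrt(3)/2)) - 39) + 18808 = ((-56 + (-3/2 + 5*sqrt(3)/2)) - 39) + 18808 = ((-115/2 + 5*sqrt(3)/2) - 39) + 18808 = (-193/2 + 5*sqrt(3)/2) + 18808 = 37423/2 + 5*sqrt(3)/2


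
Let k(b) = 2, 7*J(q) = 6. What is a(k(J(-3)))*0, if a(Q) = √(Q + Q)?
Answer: 0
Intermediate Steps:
J(q) = 6/7 (J(q) = (⅐)*6 = 6/7)
a(Q) = √2*√Q (a(Q) = √(2*Q) = √2*√Q)
a(k(J(-3)))*0 = (√2*√2)*0 = 2*0 = 0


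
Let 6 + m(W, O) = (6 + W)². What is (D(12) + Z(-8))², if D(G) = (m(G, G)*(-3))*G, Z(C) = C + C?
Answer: 131423296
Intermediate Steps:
Z(C) = 2*C
m(W, O) = -6 + (6 + W)²
D(G) = G*(18 - 3*(6 + G)²) (D(G) = ((-6 + (6 + G)²)*(-3))*G = (18 - 3*(6 + G)²)*G = G*(18 - 3*(6 + G)²))
(D(12) + Z(-8))² = (-3*12*(-6 + (6 + 12)²) + 2*(-8))² = (-3*12*(-6 + 18²) - 16)² = (-3*12*(-6 + 324) - 16)² = (-3*12*318 - 16)² = (-11448 - 16)² = (-11464)² = 131423296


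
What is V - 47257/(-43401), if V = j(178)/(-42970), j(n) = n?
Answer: 1011453956/932470485 ≈ 1.0847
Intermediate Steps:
V = -89/21485 (V = 178/(-42970) = 178*(-1/42970) = -89/21485 ≈ -0.0041424)
V - 47257/(-43401) = -89/21485 - 47257/(-43401) = -89/21485 - 47257*(-1/43401) = -89/21485 + 47257/43401 = 1011453956/932470485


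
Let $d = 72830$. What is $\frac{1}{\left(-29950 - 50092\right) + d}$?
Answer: $- \frac{1}{7212} \approx -0.00013866$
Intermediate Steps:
$\frac{1}{\left(-29950 - 50092\right) + d} = \frac{1}{\left(-29950 - 50092\right) + 72830} = \frac{1}{-80042 + 72830} = \frac{1}{-7212} = - \frac{1}{7212}$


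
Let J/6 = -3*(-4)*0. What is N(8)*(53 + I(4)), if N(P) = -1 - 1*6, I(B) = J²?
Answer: -371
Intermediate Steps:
J = 0 (J = 6*(-3*(-4)*0) = 6*(12*0) = 6*0 = 0)
I(B) = 0 (I(B) = 0² = 0)
N(P) = -7 (N(P) = -1 - 6 = -7)
N(8)*(53 + I(4)) = -7*(53 + 0) = -7*53 = -371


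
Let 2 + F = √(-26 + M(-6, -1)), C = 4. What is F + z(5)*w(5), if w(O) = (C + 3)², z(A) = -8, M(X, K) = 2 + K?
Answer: -394 + 5*I ≈ -394.0 + 5.0*I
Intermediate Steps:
w(O) = 49 (w(O) = (4 + 3)² = 7² = 49)
F = -2 + 5*I (F = -2 + √(-26 + (2 - 1)) = -2 + √(-26 + 1) = -2 + √(-25) = -2 + 5*I ≈ -2.0 + 5.0*I)
F + z(5)*w(5) = (-2 + 5*I) - 8*49 = (-2 + 5*I) - 392 = -394 + 5*I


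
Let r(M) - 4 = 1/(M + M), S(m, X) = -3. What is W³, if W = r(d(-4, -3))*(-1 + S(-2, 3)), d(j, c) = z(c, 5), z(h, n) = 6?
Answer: -117649/27 ≈ -4357.4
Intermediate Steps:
d(j, c) = 6
r(M) = 4 + 1/(2*M) (r(M) = 4 + 1/(M + M) = 4 + 1/(2*M))
W = -49/3 (W = (4 + (½)/6)*(-1 - 3) = (4 + (½)*(⅙))*(-4) = (4 + 1/12)*(-4) = (49/12)*(-4) = -49/3 ≈ -16.333)
W³ = (-49/3)³ = -117649/27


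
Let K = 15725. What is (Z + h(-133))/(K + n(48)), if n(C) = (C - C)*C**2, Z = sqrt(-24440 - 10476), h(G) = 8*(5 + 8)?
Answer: 104/15725 + 2*I*sqrt(8729)/15725 ≈ 0.0066137 + 0.011883*I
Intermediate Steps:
h(G) = 104 (h(G) = 8*13 = 104)
Z = 2*I*sqrt(8729) (Z = sqrt(-34916) = 2*I*sqrt(8729) ≈ 186.86*I)
n(C) = 0 (n(C) = 0*C**2 = 0)
(Z + h(-133))/(K + n(48)) = (2*I*sqrt(8729) + 104)/(15725 + 0) = (104 + 2*I*sqrt(8729))/15725 = (104 + 2*I*sqrt(8729))*(1/15725) = 104/15725 + 2*I*sqrt(8729)/15725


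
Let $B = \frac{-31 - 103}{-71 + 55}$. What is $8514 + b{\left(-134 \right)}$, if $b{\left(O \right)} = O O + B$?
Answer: $\frac{211827}{8} \approx 26478.0$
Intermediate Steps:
$B = \frac{67}{8}$ ($B = - \frac{134}{-16} = \left(-134\right) \left(- \frac{1}{16}\right) = \frac{67}{8} \approx 8.375$)
$b{\left(O \right)} = \frac{67}{8} + O^{2}$ ($b{\left(O \right)} = O O + \frac{67}{8} = O^{2} + \frac{67}{8} = \frac{67}{8} + O^{2}$)
$8514 + b{\left(-134 \right)} = 8514 + \left(\frac{67}{8} + \left(-134\right)^{2}\right) = 8514 + \left(\frac{67}{8} + 17956\right) = 8514 + \frac{143715}{8} = \frac{211827}{8}$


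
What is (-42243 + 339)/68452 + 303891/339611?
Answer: 1642721847/5811763043 ≈ 0.28265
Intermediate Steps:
(-42243 + 339)/68452 + 303891/339611 = -41904*1/68452 + 303891*(1/339611) = -10476/17113 + 303891/339611 = 1642721847/5811763043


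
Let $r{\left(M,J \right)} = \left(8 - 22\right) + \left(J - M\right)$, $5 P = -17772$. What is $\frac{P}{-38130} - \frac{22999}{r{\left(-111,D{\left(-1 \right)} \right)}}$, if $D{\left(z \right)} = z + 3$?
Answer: $- \frac{730499987}{3145725} \approx -232.22$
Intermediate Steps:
$P = - \frac{17772}{5}$ ($P = \frac{1}{5} \left(-17772\right) = - \frac{17772}{5} \approx -3554.4$)
$D{\left(z \right)} = 3 + z$
$r{\left(M,J \right)} = -14 + J - M$ ($r{\left(M,J \right)} = -14 + \left(J - M\right) = -14 + J - M$)
$\frac{P}{-38130} - \frac{22999}{r{\left(-111,D{\left(-1 \right)} \right)}} = - \frac{17772}{5 \left(-38130\right)} - \frac{22999}{-14 + \left(3 - 1\right) - -111} = \left(- \frac{17772}{5}\right) \left(- \frac{1}{38130}\right) - \frac{22999}{-14 + 2 + 111} = \frac{2962}{31775} - \frac{22999}{99} = - \frac{730499987}{3145725}$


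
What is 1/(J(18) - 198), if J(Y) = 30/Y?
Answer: -3/589 ≈ -0.0050934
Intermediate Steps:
1/(J(18) - 198) = 1/(30/18 - 198) = 1/(30*(1/18) - 198) = 1/(5/3 - 198) = 1/(-589/3) = -3/589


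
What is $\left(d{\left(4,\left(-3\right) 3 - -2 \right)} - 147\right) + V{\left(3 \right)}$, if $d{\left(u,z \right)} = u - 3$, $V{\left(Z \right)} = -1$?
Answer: $-147$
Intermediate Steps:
$d{\left(u,z \right)} = -3 + u$
$\left(d{\left(4,\left(-3\right) 3 - -2 \right)} - 147\right) + V{\left(3 \right)} = \left(\left(-3 + 4\right) - 147\right) - 1 = \left(1 - 147\right) - 1 = -146 - 1 = -147$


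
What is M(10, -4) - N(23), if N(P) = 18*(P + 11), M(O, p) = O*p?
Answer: -652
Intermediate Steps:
N(P) = 198 + 18*P (N(P) = 18*(11 + P) = 198 + 18*P)
M(10, -4) - N(23) = 10*(-4) - (198 + 18*23) = -40 - (198 + 414) = -40 - 1*612 = -40 - 612 = -652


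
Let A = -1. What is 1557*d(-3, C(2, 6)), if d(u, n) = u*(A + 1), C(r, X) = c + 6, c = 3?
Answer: 0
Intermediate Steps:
C(r, X) = 9 (C(r, X) = 3 + 6 = 9)
d(u, n) = 0 (d(u, n) = u*(-1 + 1) = u*0 = 0)
1557*d(-3, C(2, 6)) = 1557*0 = 0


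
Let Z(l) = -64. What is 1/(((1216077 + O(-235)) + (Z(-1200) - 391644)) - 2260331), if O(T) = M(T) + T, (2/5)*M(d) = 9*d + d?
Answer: -1/1442072 ≈ -6.9345e-7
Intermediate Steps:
M(d) = 25*d (M(d) = 5*(9*d + d)/2 = 5*(10*d)/2 = 25*d)
O(T) = 26*T (O(T) = 25*T + T = 26*T)
1/(((1216077 + O(-235)) + (Z(-1200) - 391644)) - 2260331) = 1/(((1216077 + 26*(-235)) + (-64 - 391644)) - 2260331) = 1/(((1216077 - 6110) - 391708) - 2260331) = 1/((1209967 - 391708) - 2260331) = 1/(818259 - 2260331) = 1/(-1442072) = -1/1442072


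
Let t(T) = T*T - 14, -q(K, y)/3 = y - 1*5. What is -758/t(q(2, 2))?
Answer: -758/67 ≈ -11.313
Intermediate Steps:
q(K, y) = 15 - 3*y (q(K, y) = -3*(y - 1*5) = -3*(y - 5) = -3*(-5 + y) = 15 - 3*y)
t(T) = -14 + T² (t(T) = T² - 14 = -14 + T²)
-758/t(q(2, 2)) = -758/(-14 + (15 - 3*2)²) = -758/(-14 + (15 - 6)²) = -758/(-14 + 9²) = -758/(-14 + 81) = -758/67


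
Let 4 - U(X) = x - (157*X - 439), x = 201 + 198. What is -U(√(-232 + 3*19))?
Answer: 834 - 785*I*√7 ≈ 834.0 - 2076.9*I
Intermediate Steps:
x = 399
U(X) = -834 + 157*X (U(X) = 4 - (399 - (157*X - 439)) = 4 - (399 - (-439 + 157*X)) = 4 - (399 + (439 - 157*X)) = 4 - (838 - 157*X) = 4 + (-838 + 157*X) = -834 + 157*X)
-U(√(-232 + 3*19)) = -(-834 + 157*√(-232 + 3*19)) = -(-834 + 157*√(-232 + 57)) = -(-834 + 157*√(-175)) = -(-834 + 157*(5*I*√7)) = -(-834 + 785*I*√7) = 834 - 785*I*√7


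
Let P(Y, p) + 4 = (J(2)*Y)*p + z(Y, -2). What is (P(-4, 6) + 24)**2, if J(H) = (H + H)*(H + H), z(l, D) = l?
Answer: 135424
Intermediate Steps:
J(H) = 4*H**2 (J(H) = (2*H)*(2*H) = 4*H**2)
P(Y, p) = -4 + Y + 16*Y*p (P(Y, p) = -4 + (((4*2**2)*Y)*p + Y) = -4 + (((4*4)*Y)*p + Y) = -4 + ((16*Y)*p + Y) = -4 + (16*Y*p + Y) = -4 + (Y + 16*Y*p) = -4 + Y + 16*Y*p)
(P(-4, 6) + 24)**2 = ((-4 - 4 + 16*(-4)*6) + 24)**2 = ((-4 - 4 - 384) + 24)**2 = (-392 + 24)**2 = (-368)**2 = 135424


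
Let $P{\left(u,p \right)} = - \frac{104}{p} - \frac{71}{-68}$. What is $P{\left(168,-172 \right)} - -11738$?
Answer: $\frac{34326733}{2924} \approx 11740.0$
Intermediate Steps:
$P{\left(u,p \right)} = \frac{71}{68} - \frac{104}{p}$ ($P{\left(u,p \right)} = - \frac{104}{p} - - \frac{71}{68} = - \frac{104}{p} + \frac{71}{68} = \frac{71}{68} - \frac{104}{p}$)
$P{\left(168,-172 \right)} - -11738 = \left(\frac{71}{68} - \frac{104}{-172}\right) - -11738 = \left(\frac{71}{68} - - \frac{26}{43}\right) + 11738 = \left(\frac{71}{68} + \frac{26}{43}\right) + 11738 = \frac{4821}{2924} + 11738 = \frac{34326733}{2924}$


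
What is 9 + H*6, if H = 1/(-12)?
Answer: 17/2 ≈ 8.5000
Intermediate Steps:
H = -1/12 ≈ -0.083333
9 + H*6 = 9 - 1/12*6 = 9 - ½ = 17/2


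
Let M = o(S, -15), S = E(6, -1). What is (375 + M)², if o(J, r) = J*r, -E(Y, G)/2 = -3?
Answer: 81225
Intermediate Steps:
E(Y, G) = 6 (E(Y, G) = -2*(-3) = 6)
S = 6
M = -90 (M = 6*(-15) = -90)
(375 + M)² = (375 - 90)² = 285² = 81225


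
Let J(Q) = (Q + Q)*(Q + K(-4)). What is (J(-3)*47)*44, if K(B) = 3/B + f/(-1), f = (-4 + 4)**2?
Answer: 46530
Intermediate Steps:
f = 0 (f = 0**2 = 0)
K(B) = 3/B (K(B) = 3/B + 0/(-1) = 3/B + 0*(-1) = 3/B + 0 = 3/B)
J(Q) = 2*Q*(-3/4 + Q) (J(Q) = (Q + Q)*(Q + 3/(-4)) = (2*Q)*(Q + 3*(-1/4)) = (2*Q)*(Q - 3/4) = (2*Q)*(-3/4 + Q) = 2*Q*(-3/4 + Q))
(J(-3)*47)*44 = (((1/2)*(-3)*(-3 + 4*(-3)))*47)*44 = (((1/2)*(-3)*(-3 - 12))*47)*44 = (((1/2)*(-3)*(-15))*47)*44 = ((45/2)*47)*44 = (2115/2)*44 = 46530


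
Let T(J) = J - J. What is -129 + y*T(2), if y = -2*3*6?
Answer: -129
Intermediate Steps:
T(J) = 0
y = -36 (y = -6*6 = -36)
-129 + y*T(2) = -129 - 36*0 = -129 + 0 = -129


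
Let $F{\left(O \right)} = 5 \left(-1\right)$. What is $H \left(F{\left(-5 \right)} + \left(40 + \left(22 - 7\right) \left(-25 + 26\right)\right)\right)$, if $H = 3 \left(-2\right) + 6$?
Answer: $0$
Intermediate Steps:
$F{\left(O \right)} = -5$
$H = 0$ ($H = -6 + 6 = 0$)
$H \left(F{\left(-5 \right)} + \left(40 + \left(22 - 7\right) \left(-25 + 26\right)\right)\right) = 0 \left(-5 + \left(40 + \left(22 - 7\right) \left(-25 + 26\right)\right)\right) = 0 \left(-5 + \left(40 + 15 \cdot 1\right)\right) = 0 \left(-5 + \left(40 + 15\right)\right) = 0 \left(-5 + 55\right) = 0 \cdot 50 = 0$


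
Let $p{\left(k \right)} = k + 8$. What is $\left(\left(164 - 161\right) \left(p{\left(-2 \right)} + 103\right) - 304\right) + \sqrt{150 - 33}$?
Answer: $23 + 3 \sqrt{13} \approx 33.817$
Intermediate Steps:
$p{\left(k \right)} = 8 + k$
$\left(\left(164 - 161\right) \left(p{\left(-2 \right)} + 103\right) - 304\right) + \sqrt{150 - 33} = \left(\left(164 - 161\right) \left(\left(8 - 2\right) + 103\right) - 304\right) + \sqrt{150 - 33} = \left(3 \left(6 + 103\right) - 304\right) + \sqrt{117} = \left(3 \cdot 109 - 304\right) + 3 \sqrt{13} = \left(327 - 304\right) + 3 \sqrt{13} = 23 + 3 \sqrt{13}$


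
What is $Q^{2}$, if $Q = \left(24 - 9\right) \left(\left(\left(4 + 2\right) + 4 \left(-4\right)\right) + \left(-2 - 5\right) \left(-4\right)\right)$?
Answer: $72900$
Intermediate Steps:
$Q = 270$ ($Q = 15 \left(\left(6 - 16\right) - -28\right) = 15 \left(-10 + 28\right) = 15 \cdot 18 = 270$)
$Q^{2} = 270^{2} = 72900$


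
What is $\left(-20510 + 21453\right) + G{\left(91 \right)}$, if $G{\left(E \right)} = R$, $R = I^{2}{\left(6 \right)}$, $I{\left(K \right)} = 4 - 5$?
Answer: $944$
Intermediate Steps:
$I{\left(K \right)} = -1$
$R = 1$ ($R = \left(-1\right)^{2} = 1$)
$G{\left(E \right)} = 1$
$\left(-20510 + 21453\right) + G{\left(91 \right)} = \left(-20510 + 21453\right) + 1 = 943 + 1 = 944$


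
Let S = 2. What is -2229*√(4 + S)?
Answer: -2229*√6 ≈ -5459.9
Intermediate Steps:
-2229*√(4 + S) = -2229*√(4 + 2) = -2229*√6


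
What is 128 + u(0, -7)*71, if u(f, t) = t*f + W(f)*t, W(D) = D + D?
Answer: 128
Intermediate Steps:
W(D) = 2*D
u(f, t) = 3*f*t (u(f, t) = t*f + (2*f)*t = f*t + 2*f*t = 3*f*t)
128 + u(0, -7)*71 = 128 + (3*0*(-7))*71 = 128 + 0*71 = 128 + 0 = 128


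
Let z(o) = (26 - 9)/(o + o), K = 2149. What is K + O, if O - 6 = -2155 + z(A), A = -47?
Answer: -17/94 ≈ -0.18085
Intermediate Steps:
z(o) = 17/(2*o) (z(o) = 17/((2*o)) = 17*(1/(2*o)) = 17/(2*o))
O = -202023/94 (O = 6 + (-2155 + (17/2)/(-47)) = 6 + (-2155 + (17/2)*(-1/47)) = 6 + (-2155 - 17/94) = 6 - 202587/94 = -202023/94 ≈ -2149.2)
K + O = 2149 - 202023/94 = -17/94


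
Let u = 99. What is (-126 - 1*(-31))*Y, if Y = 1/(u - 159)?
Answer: 19/12 ≈ 1.5833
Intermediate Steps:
Y = -1/60 (Y = 1/(99 - 159) = 1/(-60) = -1/60 ≈ -0.016667)
(-126 - 1*(-31))*Y = (-126 - 1*(-31))*(-1/60) = (-126 + 31)*(-1/60) = -95*(-1/60) = 19/12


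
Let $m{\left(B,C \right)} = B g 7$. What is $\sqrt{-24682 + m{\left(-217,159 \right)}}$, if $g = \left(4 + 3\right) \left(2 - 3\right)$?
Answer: $3 i \sqrt{1561} \approx 118.53 i$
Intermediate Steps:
$g = -7$ ($g = 7 \left(-1\right) = -7$)
$m{\left(B,C \right)} = - 49 B$ ($m{\left(B,C \right)} = B \left(-7\right) 7 = - 7 B 7 = - 49 B$)
$\sqrt{-24682 + m{\left(-217,159 \right)}} = \sqrt{-24682 - -10633} = \sqrt{-24682 + 10633} = \sqrt{-14049} = 3 i \sqrt{1561}$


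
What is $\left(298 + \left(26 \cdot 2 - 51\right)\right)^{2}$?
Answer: $89401$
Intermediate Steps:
$\left(298 + \left(26 \cdot 2 - 51\right)\right)^{2} = \left(298 + \left(52 - 51\right)\right)^{2} = \left(298 + 1\right)^{2} = 299^{2} = 89401$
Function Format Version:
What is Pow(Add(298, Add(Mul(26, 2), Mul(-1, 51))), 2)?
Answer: 89401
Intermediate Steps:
Pow(Add(298, Add(Mul(26, 2), Mul(-1, 51))), 2) = Pow(Add(298, Add(52, -51)), 2) = Pow(Add(298, 1), 2) = Pow(299, 2) = 89401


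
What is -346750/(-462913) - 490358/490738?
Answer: -28414845677/113584499897 ≈ -0.25016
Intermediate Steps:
-346750/(-462913) - 490358/490738 = -346750*(-1/462913) - 490358*1/490738 = 346750/462913 - 245179/245369 = -28414845677/113584499897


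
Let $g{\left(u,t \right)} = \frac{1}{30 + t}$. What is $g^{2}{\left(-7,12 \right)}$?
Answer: $\frac{1}{1764} \approx 0.00056689$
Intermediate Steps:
$g^{2}{\left(-7,12 \right)} = \left(\frac{1}{30 + 12}\right)^{2} = \left(\frac{1}{42}\right)^{2} = \frac{1}{1764}$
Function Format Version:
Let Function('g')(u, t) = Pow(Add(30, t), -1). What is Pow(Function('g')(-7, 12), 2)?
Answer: Rational(1, 1764) ≈ 0.00056689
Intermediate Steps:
Pow(Function('g')(-7, 12), 2) = Pow(Pow(Add(30, 12), -1), 2) = Pow(Pow(42, -1), 2) = Pow(Rational(1, 42), 2) = Rational(1, 1764)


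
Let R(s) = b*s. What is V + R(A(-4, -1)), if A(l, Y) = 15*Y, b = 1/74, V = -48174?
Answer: -3564891/74 ≈ -48174.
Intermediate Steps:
b = 1/74 ≈ 0.013514
R(s) = s/74
V + R(A(-4, -1)) = -48174 + (15*(-1))/74 = -48174 + (1/74)*(-15) = -48174 - 15/74 = -3564891/74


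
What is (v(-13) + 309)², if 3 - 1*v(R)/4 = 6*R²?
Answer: 13950225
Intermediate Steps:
v(R) = 12 - 24*R²
(v(-13) + 309)² = ((12 - 24*(-13)²) + 309)² = ((12 - 24*169) + 309)² = ((12 - 4056) + 309)² = (-4044 + 309)² = (-3735)² = 13950225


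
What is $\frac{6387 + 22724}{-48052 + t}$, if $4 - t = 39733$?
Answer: $- \frac{29111}{87781} \approx -0.33163$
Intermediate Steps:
$t = -39729$ ($t = 4 - 39733 = -39729$)
$\frac{6387 + 22724}{-48052 + t} = \frac{6387 + 22724}{-48052 - 39729} = \frac{29111}{-87781} = 29111 \left(- \frac{1}{87781}\right) = - \frac{29111}{87781}$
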